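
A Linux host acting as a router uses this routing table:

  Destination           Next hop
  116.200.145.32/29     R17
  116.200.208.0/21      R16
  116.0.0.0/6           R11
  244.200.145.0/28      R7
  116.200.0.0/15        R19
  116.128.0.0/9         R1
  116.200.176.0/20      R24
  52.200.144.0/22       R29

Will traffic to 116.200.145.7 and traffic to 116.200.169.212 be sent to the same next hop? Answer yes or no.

116.200.145.7: longest match 116.200.0.0/15 -> R19
116.200.169.212: longest match 116.200.0.0/15 -> R19

yes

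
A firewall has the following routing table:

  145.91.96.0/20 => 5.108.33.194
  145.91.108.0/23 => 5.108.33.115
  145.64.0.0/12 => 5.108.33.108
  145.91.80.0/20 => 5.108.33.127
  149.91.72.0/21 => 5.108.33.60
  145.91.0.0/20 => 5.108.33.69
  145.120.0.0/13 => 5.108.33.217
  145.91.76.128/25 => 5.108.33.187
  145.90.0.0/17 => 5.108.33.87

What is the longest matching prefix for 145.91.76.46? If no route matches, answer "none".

145.91.76.46 is outside every listed prefix and there is no default route.

none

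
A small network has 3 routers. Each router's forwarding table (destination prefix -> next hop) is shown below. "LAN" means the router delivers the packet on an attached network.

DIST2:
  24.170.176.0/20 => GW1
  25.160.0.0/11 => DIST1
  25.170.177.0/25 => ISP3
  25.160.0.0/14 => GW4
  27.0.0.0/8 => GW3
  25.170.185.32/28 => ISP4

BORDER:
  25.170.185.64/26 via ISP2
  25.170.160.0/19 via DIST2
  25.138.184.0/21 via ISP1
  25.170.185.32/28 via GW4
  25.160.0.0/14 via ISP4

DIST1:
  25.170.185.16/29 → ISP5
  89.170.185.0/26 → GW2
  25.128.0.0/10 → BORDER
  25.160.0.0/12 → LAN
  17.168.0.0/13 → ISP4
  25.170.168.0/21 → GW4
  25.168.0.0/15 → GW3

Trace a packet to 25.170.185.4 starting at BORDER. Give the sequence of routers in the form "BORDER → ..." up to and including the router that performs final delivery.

At BORDER: longest match for 25.170.185.4 is 25.170.160.0/19 -> DIST2
At DIST2: longest match for 25.170.185.4 is 25.160.0.0/11 -> DIST1
At DIST1: longest match for 25.170.185.4 is 25.160.0.0/12 -> LAN

BORDER → DIST2 → DIST1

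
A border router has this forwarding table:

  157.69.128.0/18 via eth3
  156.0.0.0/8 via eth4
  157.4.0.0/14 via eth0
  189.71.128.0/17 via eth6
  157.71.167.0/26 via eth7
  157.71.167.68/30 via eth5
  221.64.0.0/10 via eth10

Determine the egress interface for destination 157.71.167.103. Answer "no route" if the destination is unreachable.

no route

No entry's prefix contains 157.71.167.103; there is no default route.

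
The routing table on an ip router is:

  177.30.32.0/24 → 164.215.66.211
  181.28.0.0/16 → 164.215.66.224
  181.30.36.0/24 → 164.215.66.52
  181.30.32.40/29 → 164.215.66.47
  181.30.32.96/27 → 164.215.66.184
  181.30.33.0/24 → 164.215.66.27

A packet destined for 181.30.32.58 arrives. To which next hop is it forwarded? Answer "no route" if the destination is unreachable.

No entry's prefix contains 181.30.32.58; there is no default route.

no route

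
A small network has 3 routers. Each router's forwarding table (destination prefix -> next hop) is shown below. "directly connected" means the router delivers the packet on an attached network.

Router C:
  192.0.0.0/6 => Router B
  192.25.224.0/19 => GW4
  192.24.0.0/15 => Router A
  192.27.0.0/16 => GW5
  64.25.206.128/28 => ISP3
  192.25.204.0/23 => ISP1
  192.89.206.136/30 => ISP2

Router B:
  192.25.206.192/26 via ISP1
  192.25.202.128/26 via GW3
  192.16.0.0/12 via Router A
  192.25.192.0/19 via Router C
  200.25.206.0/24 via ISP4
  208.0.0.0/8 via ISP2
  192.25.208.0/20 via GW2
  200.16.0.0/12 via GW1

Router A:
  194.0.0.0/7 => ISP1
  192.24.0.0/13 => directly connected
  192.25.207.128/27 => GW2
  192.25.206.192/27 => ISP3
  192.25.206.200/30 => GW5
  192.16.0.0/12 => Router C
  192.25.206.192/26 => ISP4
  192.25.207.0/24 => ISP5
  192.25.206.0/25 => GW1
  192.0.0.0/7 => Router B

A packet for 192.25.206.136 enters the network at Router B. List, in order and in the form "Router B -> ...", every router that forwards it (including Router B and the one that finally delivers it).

At Router B: longest match for 192.25.206.136 is 192.25.192.0/19 -> Router C
At Router C: longest match for 192.25.206.136 is 192.24.0.0/15 -> Router A
At Router A: longest match for 192.25.206.136 is 192.24.0.0/13 -> directly connected

Router B -> Router C -> Router A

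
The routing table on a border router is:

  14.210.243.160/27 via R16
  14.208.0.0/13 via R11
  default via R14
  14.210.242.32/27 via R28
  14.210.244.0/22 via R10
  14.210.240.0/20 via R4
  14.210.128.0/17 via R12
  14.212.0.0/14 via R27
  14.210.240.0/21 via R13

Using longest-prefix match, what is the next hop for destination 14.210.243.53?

Routes whose prefix contains 14.210.243.53:
  0.0.0.0/0 (default, matches everything) -> R14
  14.208.0.0/13 (14.208.0.0 - 14.215.255.255) -> R11
  14.210.128.0/17 (14.210.128.0 - 14.210.255.255) -> R12
  14.210.240.0/20 (14.210.240.0 - 14.210.255.255) -> R4
  14.210.240.0/21 (14.210.240.0 - 14.210.247.255) -> R13
More-specific entries that do NOT match:
  14.210.243.160/27 (14.210.243.160 - 14.210.243.191) does not contain 14.210.243.53
  14.210.242.32/27 (14.210.242.32 - 14.210.242.63) does not contain 14.210.243.53
  14.210.244.0/22 (14.210.244.0 - 14.210.247.255) does not contain 14.210.243.53
Longest matching prefix is /21 -> next hop R13.

R13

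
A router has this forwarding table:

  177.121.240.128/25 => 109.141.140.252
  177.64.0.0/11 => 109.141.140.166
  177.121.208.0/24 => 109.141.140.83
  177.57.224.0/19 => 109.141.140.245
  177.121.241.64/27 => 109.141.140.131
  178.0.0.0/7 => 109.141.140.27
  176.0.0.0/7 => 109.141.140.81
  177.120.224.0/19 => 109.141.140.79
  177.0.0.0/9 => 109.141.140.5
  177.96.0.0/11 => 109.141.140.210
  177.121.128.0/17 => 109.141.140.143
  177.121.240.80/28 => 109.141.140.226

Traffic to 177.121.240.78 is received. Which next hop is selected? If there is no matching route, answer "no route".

109.141.140.143

Routes whose prefix contains 177.121.240.78:
  176.0.0.0/7 (176.0.0.0 - 177.255.255.255) -> 109.141.140.81
  177.0.0.0/9 (177.0.0.0 - 177.127.255.255) -> 109.141.140.5
  177.96.0.0/11 (177.96.0.0 - 177.127.255.255) -> 109.141.140.210
  177.121.128.0/17 (177.121.128.0 - 177.121.255.255) -> 109.141.140.143
More-specific entries that do NOT match:
  177.121.240.80/28 (177.121.240.80 - 177.121.240.95) does not contain 177.121.240.78
  177.121.241.64/27 (177.121.241.64 - 177.121.241.95) does not contain 177.121.240.78
  177.121.240.128/25 (177.121.240.128 - 177.121.240.255) does not contain 177.121.240.78
  177.121.208.0/24 (177.121.208.0 - 177.121.208.255) does not contain 177.121.240.78
  177.57.224.0/19 (177.57.224.0 - 177.57.255.255) does not contain 177.121.240.78
  177.120.224.0/19 (177.120.224.0 - 177.120.255.255) does not contain 177.121.240.78
Longest matching prefix is /17 -> next hop 109.141.140.143.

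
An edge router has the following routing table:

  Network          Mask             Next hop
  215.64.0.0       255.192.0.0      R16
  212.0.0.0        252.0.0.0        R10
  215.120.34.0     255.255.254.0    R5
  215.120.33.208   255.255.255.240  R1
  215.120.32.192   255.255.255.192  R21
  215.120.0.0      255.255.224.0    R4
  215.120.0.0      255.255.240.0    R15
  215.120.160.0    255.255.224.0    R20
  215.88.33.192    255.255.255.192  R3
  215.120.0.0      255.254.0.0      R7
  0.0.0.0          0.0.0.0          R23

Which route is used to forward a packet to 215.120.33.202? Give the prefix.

215.120.0.0/15

Entries matching 215.120.33.202:
  0.0.0.0/0 (default, matches everything)
  212.0.0.0/6 (212.0.0.0 - 215.255.255.255)
  215.64.0.0/10 (215.64.0.0 - 215.127.255.255)
  215.120.0.0/15 (215.120.0.0 - 215.121.255.255)
Most specific is 215.120.0.0/15.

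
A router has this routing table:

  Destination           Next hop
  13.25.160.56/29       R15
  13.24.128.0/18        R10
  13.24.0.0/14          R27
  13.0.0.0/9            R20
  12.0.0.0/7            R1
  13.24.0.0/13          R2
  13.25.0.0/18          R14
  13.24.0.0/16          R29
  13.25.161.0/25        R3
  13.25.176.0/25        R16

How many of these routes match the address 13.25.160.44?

Prefixes containing 13.25.160.44:
  12.0.0.0/7 (12.0.0.0 - 13.255.255.255)
  13.0.0.0/9 (13.0.0.0 - 13.127.255.255)
  13.24.0.0/13 (13.24.0.0 - 13.31.255.255)
  13.24.0.0/14 (13.24.0.0 - 13.27.255.255)
Total matching entries: 4.

4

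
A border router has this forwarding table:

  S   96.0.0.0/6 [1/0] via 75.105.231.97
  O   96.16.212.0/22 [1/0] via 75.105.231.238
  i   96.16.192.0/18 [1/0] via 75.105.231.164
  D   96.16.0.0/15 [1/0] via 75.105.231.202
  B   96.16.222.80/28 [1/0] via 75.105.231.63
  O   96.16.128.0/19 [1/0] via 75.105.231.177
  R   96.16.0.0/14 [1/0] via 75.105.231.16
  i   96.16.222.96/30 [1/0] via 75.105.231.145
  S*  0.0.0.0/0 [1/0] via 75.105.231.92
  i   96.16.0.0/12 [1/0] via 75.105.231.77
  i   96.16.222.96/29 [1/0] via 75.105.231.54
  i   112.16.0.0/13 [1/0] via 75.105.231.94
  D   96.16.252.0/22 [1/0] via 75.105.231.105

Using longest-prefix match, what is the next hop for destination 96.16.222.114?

Routes whose prefix contains 96.16.222.114:
  0.0.0.0/0 (default, matches everything) -> 75.105.231.92
  96.0.0.0/6 (96.0.0.0 - 99.255.255.255) -> 75.105.231.97
  96.16.0.0/12 (96.16.0.0 - 96.31.255.255) -> 75.105.231.77
  96.16.0.0/14 (96.16.0.0 - 96.19.255.255) -> 75.105.231.16
  96.16.0.0/15 (96.16.0.0 - 96.17.255.255) -> 75.105.231.202
  96.16.192.0/18 (96.16.192.0 - 96.16.255.255) -> 75.105.231.164
More-specific entries that do NOT match:
  96.16.222.96/30 (96.16.222.96 - 96.16.222.99) does not contain 96.16.222.114
  96.16.222.96/29 (96.16.222.96 - 96.16.222.103) does not contain 96.16.222.114
  96.16.222.80/28 (96.16.222.80 - 96.16.222.95) does not contain 96.16.222.114
  96.16.212.0/22 (96.16.212.0 - 96.16.215.255) does not contain 96.16.222.114
  96.16.252.0/22 (96.16.252.0 - 96.16.255.255) does not contain 96.16.222.114
  96.16.128.0/19 (96.16.128.0 - 96.16.159.255) does not contain 96.16.222.114
Longest matching prefix is /18 -> next hop 75.105.231.164.

75.105.231.164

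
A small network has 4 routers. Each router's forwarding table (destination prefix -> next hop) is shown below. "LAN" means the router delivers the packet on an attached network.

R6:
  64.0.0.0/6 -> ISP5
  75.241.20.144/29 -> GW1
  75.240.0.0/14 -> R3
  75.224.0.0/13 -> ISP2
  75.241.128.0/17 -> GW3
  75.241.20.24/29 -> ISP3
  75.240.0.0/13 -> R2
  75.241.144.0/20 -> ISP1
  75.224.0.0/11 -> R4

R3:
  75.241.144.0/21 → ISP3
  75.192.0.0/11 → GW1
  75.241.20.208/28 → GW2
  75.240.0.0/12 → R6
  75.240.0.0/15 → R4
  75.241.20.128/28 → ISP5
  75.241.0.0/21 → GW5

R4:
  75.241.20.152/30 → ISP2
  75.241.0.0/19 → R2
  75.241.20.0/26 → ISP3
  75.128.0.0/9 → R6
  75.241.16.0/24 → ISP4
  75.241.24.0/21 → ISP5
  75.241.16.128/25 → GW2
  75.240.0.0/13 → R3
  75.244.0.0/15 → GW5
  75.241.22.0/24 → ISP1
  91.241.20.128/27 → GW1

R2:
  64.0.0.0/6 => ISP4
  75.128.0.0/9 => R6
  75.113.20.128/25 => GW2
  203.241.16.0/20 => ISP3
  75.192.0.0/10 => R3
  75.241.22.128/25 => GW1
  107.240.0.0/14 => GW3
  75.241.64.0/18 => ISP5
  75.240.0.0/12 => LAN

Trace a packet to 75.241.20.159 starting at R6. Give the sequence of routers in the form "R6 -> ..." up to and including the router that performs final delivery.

At R6: longest match for 75.241.20.159 is 75.240.0.0/14 -> R3
At R3: longest match for 75.241.20.159 is 75.240.0.0/15 -> R4
At R4: longest match for 75.241.20.159 is 75.241.0.0/19 -> R2
At R2: longest match for 75.241.20.159 is 75.240.0.0/12 -> LAN

R6 -> R3 -> R4 -> R2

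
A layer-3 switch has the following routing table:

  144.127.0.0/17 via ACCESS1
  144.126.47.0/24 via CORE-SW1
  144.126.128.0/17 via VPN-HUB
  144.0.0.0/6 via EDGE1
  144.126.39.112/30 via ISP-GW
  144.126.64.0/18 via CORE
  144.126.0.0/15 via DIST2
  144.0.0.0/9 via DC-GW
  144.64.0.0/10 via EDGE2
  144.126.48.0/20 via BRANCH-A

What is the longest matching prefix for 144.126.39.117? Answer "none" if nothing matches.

Entries matching 144.126.39.117:
  144.0.0.0/6 (144.0.0.0 - 147.255.255.255)
  144.0.0.0/9 (144.0.0.0 - 144.127.255.255)
  144.64.0.0/10 (144.64.0.0 - 144.127.255.255)
  144.126.0.0/15 (144.126.0.0 - 144.127.255.255)
Most specific is 144.126.0.0/15.

144.126.0.0/15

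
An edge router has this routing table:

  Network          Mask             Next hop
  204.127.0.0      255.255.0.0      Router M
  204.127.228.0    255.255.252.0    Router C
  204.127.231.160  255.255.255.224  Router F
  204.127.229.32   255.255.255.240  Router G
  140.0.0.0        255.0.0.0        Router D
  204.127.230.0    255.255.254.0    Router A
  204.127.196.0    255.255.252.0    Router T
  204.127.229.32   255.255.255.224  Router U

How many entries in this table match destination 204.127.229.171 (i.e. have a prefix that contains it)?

Prefixes containing 204.127.229.171:
  204.127.0.0/16 (204.127.0.0 - 204.127.255.255)
  204.127.228.0/22 (204.127.228.0 - 204.127.231.255)
Total matching entries: 2.

2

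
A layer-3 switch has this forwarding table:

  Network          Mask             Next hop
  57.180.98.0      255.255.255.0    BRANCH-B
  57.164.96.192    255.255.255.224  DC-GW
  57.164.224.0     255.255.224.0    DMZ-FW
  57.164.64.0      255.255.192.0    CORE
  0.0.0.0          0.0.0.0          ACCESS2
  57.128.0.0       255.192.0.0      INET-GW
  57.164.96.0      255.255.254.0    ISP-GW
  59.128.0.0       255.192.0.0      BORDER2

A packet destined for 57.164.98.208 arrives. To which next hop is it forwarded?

Routes whose prefix contains 57.164.98.208:
  0.0.0.0/0 (default, matches everything) -> ACCESS2
  57.128.0.0/10 (57.128.0.0 - 57.191.255.255) -> INET-GW
  57.164.64.0/18 (57.164.64.0 - 57.164.127.255) -> CORE
More-specific entries that do NOT match:
  57.164.96.192/27 (57.164.96.192 - 57.164.96.223) does not contain 57.164.98.208
  57.180.98.0/24 (57.180.98.0 - 57.180.98.255) does not contain 57.164.98.208
  57.164.96.0/23 (57.164.96.0 - 57.164.97.255) does not contain 57.164.98.208
  57.164.224.0/19 (57.164.224.0 - 57.164.255.255) does not contain 57.164.98.208
Longest matching prefix is /18 -> next hop CORE.

CORE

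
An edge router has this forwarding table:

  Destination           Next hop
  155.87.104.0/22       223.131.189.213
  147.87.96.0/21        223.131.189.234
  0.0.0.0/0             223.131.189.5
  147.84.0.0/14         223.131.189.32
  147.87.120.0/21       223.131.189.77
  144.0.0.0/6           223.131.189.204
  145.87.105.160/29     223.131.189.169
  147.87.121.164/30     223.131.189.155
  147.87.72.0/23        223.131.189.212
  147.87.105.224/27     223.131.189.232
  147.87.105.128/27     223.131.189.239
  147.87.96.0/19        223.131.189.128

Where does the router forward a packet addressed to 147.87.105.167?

Routes whose prefix contains 147.87.105.167:
  0.0.0.0/0 (default, matches everything) -> 223.131.189.5
  144.0.0.0/6 (144.0.0.0 - 147.255.255.255) -> 223.131.189.204
  147.84.0.0/14 (147.84.0.0 - 147.87.255.255) -> 223.131.189.32
  147.87.96.0/19 (147.87.96.0 - 147.87.127.255) -> 223.131.189.128
More-specific entries that do NOT match:
  147.87.121.164/30 (147.87.121.164 - 147.87.121.167) does not contain 147.87.105.167
  145.87.105.160/29 (145.87.105.160 - 145.87.105.167) does not contain 147.87.105.167
  147.87.105.224/27 (147.87.105.224 - 147.87.105.255) does not contain 147.87.105.167
  147.87.105.128/27 (147.87.105.128 - 147.87.105.159) does not contain 147.87.105.167
  147.87.72.0/23 (147.87.72.0 - 147.87.73.255) does not contain 147.87.105.167
  155.87.104.0/22 (155.87.104.0 - 155.87.107.255) does not contain 147.87.105.167
  147.87.96.0/21 (147.87.96.0 - 147.87.103.255) does not contain 147.87.105.167
  147.87.120.0/21 (147.87.120.0 - 147.87.127.255) does not contain 147.87.105.167
Longest matching prefix is /19 -> next hop 223.131.189.128.

223.131.189.128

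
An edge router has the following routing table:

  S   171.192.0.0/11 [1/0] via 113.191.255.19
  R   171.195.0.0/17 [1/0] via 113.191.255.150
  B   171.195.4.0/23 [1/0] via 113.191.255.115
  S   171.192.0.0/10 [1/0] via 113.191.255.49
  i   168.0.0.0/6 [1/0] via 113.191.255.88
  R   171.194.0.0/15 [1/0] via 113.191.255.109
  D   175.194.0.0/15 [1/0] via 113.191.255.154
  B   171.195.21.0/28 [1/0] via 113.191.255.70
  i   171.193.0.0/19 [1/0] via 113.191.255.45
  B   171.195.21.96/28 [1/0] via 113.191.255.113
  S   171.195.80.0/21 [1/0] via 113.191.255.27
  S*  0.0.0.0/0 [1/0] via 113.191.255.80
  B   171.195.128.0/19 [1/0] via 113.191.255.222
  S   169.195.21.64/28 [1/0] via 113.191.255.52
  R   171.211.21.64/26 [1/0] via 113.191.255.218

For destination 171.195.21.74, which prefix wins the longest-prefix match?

171.195.0.0/17

Entries matching 171.195.21.74:
  0.0.0.0/0 (default, matches everything)
  168.0.0.0/6 (168.0.0.0 - 171.255.255.255)
  171.192.0.0/10 (171.192.0.0 - 171.255.255.255)
  171.192.0.0/11 (171.192.0.0 - 171.223.255.255)
  171.194.0.0/15 (171.194.0.0 - 171.195.255.255)
  171.195.0.0/17 (171.195.0.0 - 171.195.127.255)
Most specific is 171.195.0.0/17.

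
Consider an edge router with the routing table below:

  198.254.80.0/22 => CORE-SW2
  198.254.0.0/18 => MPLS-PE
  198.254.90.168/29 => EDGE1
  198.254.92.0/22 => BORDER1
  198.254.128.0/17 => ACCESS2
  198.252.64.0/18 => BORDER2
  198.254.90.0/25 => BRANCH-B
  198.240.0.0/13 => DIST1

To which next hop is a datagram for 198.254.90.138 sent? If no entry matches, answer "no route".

No entry's prefix contains 198.254.90.138; there is no default route.

no route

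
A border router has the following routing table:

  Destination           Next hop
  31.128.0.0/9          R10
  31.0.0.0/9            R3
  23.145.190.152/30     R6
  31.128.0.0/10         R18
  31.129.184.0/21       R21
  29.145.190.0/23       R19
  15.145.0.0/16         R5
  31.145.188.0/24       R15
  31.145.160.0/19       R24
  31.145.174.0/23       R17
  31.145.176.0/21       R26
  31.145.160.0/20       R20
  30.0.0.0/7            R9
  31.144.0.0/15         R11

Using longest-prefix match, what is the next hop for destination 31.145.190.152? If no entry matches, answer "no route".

R24

Routes whose prefix contains 31.145.190.152:
  30.0.0.0/7 (30.0.0.0 - 31.255.255.255) -> R9
  31.128.0.0/9 (31.128.0.0 - 31.255.255.255) -> R10
  31.128.0.0/10 (31.128.0.0 - 31.191.255.255) -> R18
  31.144.0.0/15 (31.144.0.0 - 31.145.255.255) -> R11
  31.145.160.0/19 (31.145.160.0 - 31.145.191.255) -> R24
More-specific entries that do NOT match:
  23.145.190.152/30 (23.145.190.152 - 23.145.190.155) does not contain 31.145.190.152
  31.145.188.0/24 (31.145.188.0 - 31.145.188.255) does not contain 31.145.190.152
  29.145.190.0/23 (29.145.190.0 - 29.145.191.255) does not contain 31.145.190.152
  31.145.174.0/23 (31.145.174.0 - 31.145.175.255) does not contain 31.145.190.152
  31.129.184.0/21 (31.129.184.0 - 31.129.191.255) does not contain 31.145.190.152
  31.145.176.0/21 (31.145.176.0 - 31.145.183.255) does not contain 31.145.190.152
  31.145.160.0/20 (31.145.160.0 - 31.145.175.255) does not contain 31.145.190.152
Longest matching prefix is /19 -> next hop R24.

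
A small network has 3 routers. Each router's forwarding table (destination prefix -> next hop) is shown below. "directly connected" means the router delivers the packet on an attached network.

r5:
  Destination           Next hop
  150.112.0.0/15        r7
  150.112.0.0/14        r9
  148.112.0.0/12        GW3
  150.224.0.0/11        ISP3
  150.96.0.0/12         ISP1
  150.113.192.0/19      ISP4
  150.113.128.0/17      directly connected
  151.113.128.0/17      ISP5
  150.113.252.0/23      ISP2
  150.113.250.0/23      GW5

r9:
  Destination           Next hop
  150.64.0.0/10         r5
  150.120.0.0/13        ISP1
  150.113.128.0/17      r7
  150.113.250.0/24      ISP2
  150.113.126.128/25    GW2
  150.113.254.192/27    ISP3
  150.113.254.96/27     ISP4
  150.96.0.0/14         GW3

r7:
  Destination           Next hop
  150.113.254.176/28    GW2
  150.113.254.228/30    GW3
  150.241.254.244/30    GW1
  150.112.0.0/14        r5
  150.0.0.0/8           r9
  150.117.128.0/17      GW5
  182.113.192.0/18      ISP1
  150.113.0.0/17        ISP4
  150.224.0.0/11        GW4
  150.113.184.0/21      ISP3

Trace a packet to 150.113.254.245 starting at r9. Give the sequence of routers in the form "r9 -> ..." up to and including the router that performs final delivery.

At r9: longest match for 150.113.254.245 is 150.113.128.0/17 -> r7
At r7: longest match for 150.113.254.245 is 150.112.0.0/14 -> r5
At r5: longest match for 150.113.254.245 is 150.113.128.0/17 -> directly connected

r9 -> r7 -> r5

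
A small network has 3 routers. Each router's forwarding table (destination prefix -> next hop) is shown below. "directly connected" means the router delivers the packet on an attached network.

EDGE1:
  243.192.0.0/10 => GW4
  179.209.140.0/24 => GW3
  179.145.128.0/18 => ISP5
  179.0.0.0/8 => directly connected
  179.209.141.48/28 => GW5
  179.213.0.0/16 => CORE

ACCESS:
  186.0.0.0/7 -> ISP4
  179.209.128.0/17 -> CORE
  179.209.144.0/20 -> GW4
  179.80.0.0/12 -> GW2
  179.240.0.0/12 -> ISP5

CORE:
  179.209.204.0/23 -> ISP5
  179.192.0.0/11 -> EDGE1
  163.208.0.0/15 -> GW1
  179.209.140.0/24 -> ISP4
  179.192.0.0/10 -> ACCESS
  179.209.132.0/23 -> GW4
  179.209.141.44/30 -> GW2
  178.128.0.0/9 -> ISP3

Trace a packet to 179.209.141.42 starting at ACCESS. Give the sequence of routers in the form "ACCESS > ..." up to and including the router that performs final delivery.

At ACCESS: longest match for 179.209.141.42 is 179.209.128.0/17 -> CORE
At CORE: longest match for 179.209.141.42 is 179.192.0.0/11 -> EDGE1
At EDGE1: longest match for 179.209.141.42 is 179.0.0.0/8 -> directly connected

ACCESS > CORE > EDGE1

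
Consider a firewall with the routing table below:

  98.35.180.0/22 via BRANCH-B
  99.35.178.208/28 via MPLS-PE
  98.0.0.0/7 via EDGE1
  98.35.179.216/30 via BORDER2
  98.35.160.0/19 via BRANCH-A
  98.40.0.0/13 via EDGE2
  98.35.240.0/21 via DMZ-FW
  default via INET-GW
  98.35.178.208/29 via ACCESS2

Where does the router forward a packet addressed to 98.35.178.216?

BRANCH-A

Routes whose prefix contains 98.35.178.216:
  0.0.0.0/0 (default, matches everything) -> INET-GW
  98.0.0.0/7 (98.0.0.0 - 99.255.255.255) -> EDGE1
  98.35.160.0/19 (98.35.160.0 - 98.35.191.255) -> BRANCH-A
More-specific entries that do NOT match:
  98.35.179.216/30 (98.35.179.216 - 98.35.179.219) does not contain 98.35.178.216
  98.35.178.208/29 (98.35.178.208 - 98.35.178.215) does not contain 98.35.178.216
  99.35.178.208/28 (99.35.178.208 - 99.35.178.223) does not contain 98.35.178.216
  98.35.180.0/22 (98.35.180.0 - 98.35.183.255) does not contain 98.35.178.216
  98.35.240.0/21 (98.35.240.0 - 98.35.247.255) does not contain 98.35.178.216
Longest matching prefix is /19 -> next hop BRANCH-A.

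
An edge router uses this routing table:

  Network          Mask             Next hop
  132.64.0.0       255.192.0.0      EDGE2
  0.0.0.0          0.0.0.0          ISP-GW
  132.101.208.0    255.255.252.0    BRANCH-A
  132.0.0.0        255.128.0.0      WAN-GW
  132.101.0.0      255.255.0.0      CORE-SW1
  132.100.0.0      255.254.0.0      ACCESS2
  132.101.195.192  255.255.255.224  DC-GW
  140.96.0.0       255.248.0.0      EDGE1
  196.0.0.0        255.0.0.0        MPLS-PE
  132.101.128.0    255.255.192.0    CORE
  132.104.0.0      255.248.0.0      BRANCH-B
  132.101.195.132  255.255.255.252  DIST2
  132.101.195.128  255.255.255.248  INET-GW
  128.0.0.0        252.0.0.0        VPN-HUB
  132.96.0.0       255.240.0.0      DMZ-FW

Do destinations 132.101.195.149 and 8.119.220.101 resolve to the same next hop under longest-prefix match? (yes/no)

no

132.101.195.149: longest match 132.101.0.0/16 -> CORE-SW1
8.119.220.101: longest match 0.0.0.0/0 -> ISP-GW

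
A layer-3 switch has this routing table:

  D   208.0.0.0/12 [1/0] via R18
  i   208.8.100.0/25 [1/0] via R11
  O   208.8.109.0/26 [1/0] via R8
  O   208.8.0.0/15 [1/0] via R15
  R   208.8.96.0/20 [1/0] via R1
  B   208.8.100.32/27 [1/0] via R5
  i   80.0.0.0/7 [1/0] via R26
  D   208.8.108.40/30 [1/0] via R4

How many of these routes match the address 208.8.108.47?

Prefixes containing 208.8.108.47:
  208.0.0.0/12 (208.0.0.0 - 208.15.255.255)
  208.8.0.0/15 (208.8.0.0 - 208.9.255.255)
  208.8.96.0/20 (208.8.96.0 - 208.8.111.255)
Total matching entries: 3.

3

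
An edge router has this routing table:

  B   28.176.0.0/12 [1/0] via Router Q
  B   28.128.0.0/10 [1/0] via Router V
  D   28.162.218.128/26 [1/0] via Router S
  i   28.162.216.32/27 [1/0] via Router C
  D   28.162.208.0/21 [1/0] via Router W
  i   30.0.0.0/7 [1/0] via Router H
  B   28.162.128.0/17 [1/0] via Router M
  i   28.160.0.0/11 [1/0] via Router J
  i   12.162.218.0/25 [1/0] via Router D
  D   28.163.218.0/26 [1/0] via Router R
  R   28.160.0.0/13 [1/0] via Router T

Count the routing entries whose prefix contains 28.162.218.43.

4

Prefixes containing 28.162.218.43:
  28.128.0.0/10 (28.128.0.0 - 28.191.255.255)
  28.160.0.0/11 (28.160.0.0 - 28.191.255.255)
  28.160.0.0/13 (28.160.0.0 - 28.167.255.255)
  28.162.128.0/17 (28.162.128.0 - 28.162.255.255)
Total matching entries: 4.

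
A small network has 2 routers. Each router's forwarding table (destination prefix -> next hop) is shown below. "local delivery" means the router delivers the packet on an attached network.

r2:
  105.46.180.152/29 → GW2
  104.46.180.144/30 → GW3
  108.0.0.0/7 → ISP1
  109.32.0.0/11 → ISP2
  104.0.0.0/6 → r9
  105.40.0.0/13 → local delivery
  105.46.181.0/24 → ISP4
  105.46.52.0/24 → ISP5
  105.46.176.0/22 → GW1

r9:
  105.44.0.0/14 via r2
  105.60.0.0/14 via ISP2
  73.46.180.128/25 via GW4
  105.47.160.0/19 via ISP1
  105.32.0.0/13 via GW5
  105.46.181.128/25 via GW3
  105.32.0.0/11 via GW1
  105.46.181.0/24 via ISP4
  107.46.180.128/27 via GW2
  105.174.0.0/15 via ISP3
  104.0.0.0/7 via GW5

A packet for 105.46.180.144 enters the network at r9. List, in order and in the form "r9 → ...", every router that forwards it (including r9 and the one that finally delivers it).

r9 → r2

At r9: longest match for 105.46.180.144 is 105.44.0.0/14 -> r2
At r2: longest match for 105.46.180.144 is 105.40.0.0/13 -> local delivery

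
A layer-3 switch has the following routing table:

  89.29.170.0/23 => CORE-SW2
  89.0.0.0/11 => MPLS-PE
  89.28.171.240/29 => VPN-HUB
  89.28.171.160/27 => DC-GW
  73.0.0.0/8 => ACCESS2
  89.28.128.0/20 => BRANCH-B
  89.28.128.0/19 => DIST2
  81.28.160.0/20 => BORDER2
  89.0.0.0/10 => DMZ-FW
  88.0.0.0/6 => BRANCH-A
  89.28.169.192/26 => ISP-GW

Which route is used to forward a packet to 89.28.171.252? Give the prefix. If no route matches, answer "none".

Entries matching 89.28.171.252:
  88.0.0.0/6 (88.0.0.0 - 91.255.255.255)
  89.0.0.0/10 (89.0.0.0 - 89.63.255.255)
  89.0.0.0/11 (89.0.0.0 - 89.31.255.255)
Most specific is 89.0.0.0/11.

89.0.0.0/11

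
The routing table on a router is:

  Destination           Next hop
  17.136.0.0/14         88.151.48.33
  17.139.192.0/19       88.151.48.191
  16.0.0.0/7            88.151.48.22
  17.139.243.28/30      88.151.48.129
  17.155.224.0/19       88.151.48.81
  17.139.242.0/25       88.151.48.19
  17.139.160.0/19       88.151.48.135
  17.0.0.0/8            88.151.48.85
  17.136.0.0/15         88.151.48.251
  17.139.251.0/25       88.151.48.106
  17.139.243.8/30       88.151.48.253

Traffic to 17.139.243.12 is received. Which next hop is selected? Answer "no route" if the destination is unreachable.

88.151.48.33

Routes whose prefix contains 17.139.243.12:
  16.0.0.0/7 (16.0.0.0 - 17.255.255.255) -> 88.151.48.22
  17.0.0.0/8 (17.0.0.0 - 17.255.255.255) -> 88.151.48.85
  17.136.0.0/14 (17.136.0.0 - 17.139.255.255) -> 88.151.48.33
More-specific entries that do NOT match:
  17.139.243.28/30 (17.139.243.28 - 17.139.243.31) does not contain 17.139.243.12
  17.139.243.8/30 (17.139.243.8 - 17.139.243.11) does not contain 17.139.243.12
  17.139.242.0/25 (17.139.242.0 - 17.139.242.127) does not contain 17.139.243.12
  17.139.251.0/25 (17.139.251.0 - 17.139.251.127) does not contain 17.139.243.12
  17.139.192.0/19 (17.139.192.0 - 17.139.223.255) does not contain 17.139.243.12
  17.155.224.0/19 (17.155.224.0 - 17.155.255.255) does not contain 17.139.243.12
  17.139.160.0/19 (17.139.160.0 - 17.139.191.255) does not contain 17.139.243.12
  17.136.0.0/15 (17.136.0.0 - 17.137.255.255) does not contain 17.139.243.12
Longest matching prefix is /14 -> next hop 88.151.48.33.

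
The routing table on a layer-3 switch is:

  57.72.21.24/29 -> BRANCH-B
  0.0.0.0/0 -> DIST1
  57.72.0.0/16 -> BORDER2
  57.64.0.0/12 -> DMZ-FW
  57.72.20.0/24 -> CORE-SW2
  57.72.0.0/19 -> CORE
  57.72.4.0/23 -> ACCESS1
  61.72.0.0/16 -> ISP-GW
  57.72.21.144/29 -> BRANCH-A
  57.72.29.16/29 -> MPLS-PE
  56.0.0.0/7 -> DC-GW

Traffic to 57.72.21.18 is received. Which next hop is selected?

Routes whose prefix contains 57.72.21.18:
  0.0.0.0/0 (default, matches everything) -> DIST1
  56.0.0.0/7 (56.0.0.0 - 57.255.255.255) -> DC-GW
  57.64.0.0/12 (57.64.0.0 - 57.79.255.255) -> DMZ-FW
  57.72.0.0/16 (57.72.0.0 - 57.72.255.255) -> BORDER2
  57.72.0.0/19 (57.72.0.0 - 57.72.31.255) -> CORE
More-specific entries that do NOT match:
  57.72.21.24/29 (57.72.21.24 - 57.72.21.31) does not contain 57.72.21.18
  57.72.21.144/29 (57.72.21.144 - 57.72.21.151) does not contain 57.72.21.18
  57.72.29.16/29 (57.72.29.16 - 57.72.29.23) does not contain 57.72.21.18
  57.72.20.0/24 (57.72.20.0 - 57.72.20.255) does not contain 57.72.21.18
  57.72.4.0/23 (57.72.4.0 - 57.72.5.255) does not contain 57.72.21.18
Longest matching prefix is /19 -> next hop CORE.

CORE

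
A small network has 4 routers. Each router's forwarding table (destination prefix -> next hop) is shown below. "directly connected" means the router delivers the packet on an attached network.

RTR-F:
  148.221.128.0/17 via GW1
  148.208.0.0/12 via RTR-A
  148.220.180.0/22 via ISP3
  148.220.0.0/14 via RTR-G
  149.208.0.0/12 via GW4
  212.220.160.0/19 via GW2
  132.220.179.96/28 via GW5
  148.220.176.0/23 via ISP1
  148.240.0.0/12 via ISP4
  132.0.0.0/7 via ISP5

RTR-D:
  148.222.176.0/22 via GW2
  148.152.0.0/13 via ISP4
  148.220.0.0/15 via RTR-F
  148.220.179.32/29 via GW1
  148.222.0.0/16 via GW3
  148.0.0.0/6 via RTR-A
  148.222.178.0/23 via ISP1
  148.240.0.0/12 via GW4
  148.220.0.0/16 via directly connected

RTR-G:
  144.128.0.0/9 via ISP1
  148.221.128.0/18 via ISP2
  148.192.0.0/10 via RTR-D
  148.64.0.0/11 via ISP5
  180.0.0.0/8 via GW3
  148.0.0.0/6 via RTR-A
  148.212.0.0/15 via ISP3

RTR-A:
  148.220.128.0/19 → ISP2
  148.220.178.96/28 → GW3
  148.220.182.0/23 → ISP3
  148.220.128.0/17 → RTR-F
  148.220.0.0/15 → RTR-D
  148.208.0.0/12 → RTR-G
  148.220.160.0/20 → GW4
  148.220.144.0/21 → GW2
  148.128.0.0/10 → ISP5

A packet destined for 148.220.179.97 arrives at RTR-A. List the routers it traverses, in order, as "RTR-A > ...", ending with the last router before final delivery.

At RTR-A: longest match for 148.220.179.97 is 148.220.128.0/17 -> RTR-F
At RTR-F: longest match for 148.220.179.97 is 148.220.0.0/14 -> RTR-G
At RTR-G: longest match for 148.220.179.97 is 148.192.0.0/10 -> RTR-D
At RTR-D: longest match for 148.220.179.97 is 148.220.0.0/16 -> directly connected

RTR-A > RTR-F > RTR-G > RTR-D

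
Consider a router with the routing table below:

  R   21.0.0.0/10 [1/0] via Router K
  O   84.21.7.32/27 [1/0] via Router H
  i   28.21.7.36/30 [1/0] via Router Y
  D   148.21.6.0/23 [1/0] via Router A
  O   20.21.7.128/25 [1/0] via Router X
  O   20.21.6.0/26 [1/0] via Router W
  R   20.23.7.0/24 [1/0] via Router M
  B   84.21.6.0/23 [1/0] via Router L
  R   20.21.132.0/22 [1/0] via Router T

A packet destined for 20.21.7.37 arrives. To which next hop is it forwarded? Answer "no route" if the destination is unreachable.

No entry's prefix contains 20.21.7.37; there is no default route.

no route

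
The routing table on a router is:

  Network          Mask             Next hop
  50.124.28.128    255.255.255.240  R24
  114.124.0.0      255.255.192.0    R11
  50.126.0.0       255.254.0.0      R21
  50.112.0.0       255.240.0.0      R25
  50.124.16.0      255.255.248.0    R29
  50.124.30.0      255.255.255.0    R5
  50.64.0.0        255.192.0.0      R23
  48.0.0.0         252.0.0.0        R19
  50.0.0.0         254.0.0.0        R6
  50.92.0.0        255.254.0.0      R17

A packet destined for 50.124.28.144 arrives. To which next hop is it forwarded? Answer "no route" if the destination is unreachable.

Routes whose prefix contains 50.124.28.144:
  48.0.0.0/6 (48.0.0.0 - 51.255.255.255) -> R19
  50.0.0.0/7 (50.0.0.0 - 51.255.255.255) -> R6
  50.64.0.0/10 (50.64.0.0 - 50.127.255.255) -> R23
  50.112.0.0/12 (50.112.0.0 - 50.127.255.255) -> R25
More-specific entries that do NOT match:
  50.124.28.128/28 (50.124.28.128 - 50.124.28.143) does not contain 50.124.28.144
  50.124.30.0/24 (50.124.30.0 - 50.124.30.255) does not contain 50.124.28.144
  50.124.16.0/21 (50.124.16.0 - 50.124.23.255) does not contain 50.124.28.144
  114.124.0.0/18 (114.124.0.0 - 114.124.63.255) does not contain 50.124.28.144
  50.126.0.0/15 (50.126.0.0 - 50.127.255.255) does not contain 50.124.28.144
  50.92.0.0/15 (50.92.0.0 - 50.93.255.255) does not contain 50.124.28.144
Longest matching prefix is /12 -> next hop R25.

R25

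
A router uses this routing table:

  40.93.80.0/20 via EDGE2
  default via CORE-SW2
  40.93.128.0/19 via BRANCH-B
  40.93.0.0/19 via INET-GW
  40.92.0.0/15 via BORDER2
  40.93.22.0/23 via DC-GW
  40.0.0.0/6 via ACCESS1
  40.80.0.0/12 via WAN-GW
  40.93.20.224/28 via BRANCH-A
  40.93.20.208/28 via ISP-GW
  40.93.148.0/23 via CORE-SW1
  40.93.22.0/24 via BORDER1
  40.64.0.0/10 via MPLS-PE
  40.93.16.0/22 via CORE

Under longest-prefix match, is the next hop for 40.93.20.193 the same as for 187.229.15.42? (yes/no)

no

40.93.20.193: longest match 40.93.0.0/19 -> INET-GW
187.229.15.42: longest match 0.0.0.0/0 -> CORE-SW2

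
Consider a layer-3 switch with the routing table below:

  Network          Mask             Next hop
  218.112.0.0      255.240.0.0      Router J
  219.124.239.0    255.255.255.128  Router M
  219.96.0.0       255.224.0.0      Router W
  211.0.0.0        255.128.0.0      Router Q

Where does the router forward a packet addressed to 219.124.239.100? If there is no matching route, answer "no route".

Routes whose prefix contains 219.124.239.100:
  219.96.0.0/11 (219.96.0.0 - 219.127.255.255) -> Router W
  219.124.239.0/25 (219.124.239.0 - 219.124.239.127) -> Router M
Longest matching prefix is /25 -> next hop Router M.

Router M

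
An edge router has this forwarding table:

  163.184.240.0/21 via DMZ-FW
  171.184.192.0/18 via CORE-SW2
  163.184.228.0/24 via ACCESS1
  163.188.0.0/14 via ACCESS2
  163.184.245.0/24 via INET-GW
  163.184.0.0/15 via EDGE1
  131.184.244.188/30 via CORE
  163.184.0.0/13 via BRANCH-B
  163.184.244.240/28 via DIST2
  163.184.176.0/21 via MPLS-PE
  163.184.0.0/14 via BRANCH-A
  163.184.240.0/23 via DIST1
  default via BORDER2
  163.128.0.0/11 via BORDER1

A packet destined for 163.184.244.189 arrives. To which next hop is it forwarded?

Routes whose prefix contains 163.184.244.189:
  0.0.0.0/0 (default, matches everything) -> BORDER2
  163.184.0.0/13 (163.184.0.0 - 163.191.255.255) -> BRANCH-B
  163.184.0.0/14 (163.184.0.0 - 163.187.255.255) -> BRANCH-A
  163.184.0.0/15 (163.184.0.0 - 163.185.255.255) -> EDGE1
  163.184.240.0/21 (163.184.240.0 - 163.184.247.255) -> DMZ-FW
More-specific entries that do NOT match:
  131.184.244.188/30 (131.184.244.188 - 131.184.244.191) does not contain 163.184.244.189
  163.184.244.240/28 (163.184.244.240 - 163.184.244.255) does not contain 163.184.244.189
  163.184.228.0/24 (163.184.228.0 - 163.184.228.255) does not contain 163.184.244.189
  163.184.245.0/24 (163.184.245.0 - 163.184.245.255) does not contain 163.184.244.189
  163.184.240.0/23 (163.184.240.0 - 163.184.241.255) does not contain 163.184.244.189
Longest matching prefix is /21 -> next hop DMZ-FW.

DMZ-FW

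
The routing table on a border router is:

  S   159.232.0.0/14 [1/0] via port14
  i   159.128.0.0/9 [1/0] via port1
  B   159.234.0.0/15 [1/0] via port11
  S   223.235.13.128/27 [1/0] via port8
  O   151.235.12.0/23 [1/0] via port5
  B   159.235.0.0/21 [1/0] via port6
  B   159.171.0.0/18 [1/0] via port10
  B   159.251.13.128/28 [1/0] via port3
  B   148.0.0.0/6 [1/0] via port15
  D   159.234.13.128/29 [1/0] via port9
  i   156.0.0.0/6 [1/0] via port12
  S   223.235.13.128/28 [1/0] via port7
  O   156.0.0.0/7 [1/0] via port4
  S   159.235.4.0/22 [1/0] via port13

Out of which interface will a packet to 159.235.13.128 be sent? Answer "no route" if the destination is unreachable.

port11

Routes whose prefix contains 159.235.13.128:
  156.0.0.0/6 (156.0.0.0 - 159.255.255.255) -> port12
  159.128.0.0/9 (159.128.0.0 - 159.255.255.255) -> port1
  159.232.0.0/14 (159.232.0.0 - 159.235.255.255) -> port14
  159.234.0.0/15 (159.234.0.0 - 159.235.255.255) -> port11
More-specific entries that do NOT match:
  159.234.13.128/29 (159.234.13.128 - 159.234.13.135) does not contain 159.235.13.128
  159.251.13.128/28 (159.251.13.128 - 159.251.13.143) does not contain 159.235.13.128
  223.235.13.128/28 (223.235.13.128 - 223.235.13.143) does not contain 159.235.13.128
  223.235.13.128/27 (223.235.13.128 - 223.235.13.159) does not contain 159.235.13.128
  151.235.12.0/23 (151.235.12.0 - 151.235.13.255) does not contain 159.235.13.128
  159.235.4.0/22 (159.235.4.0 - 159.235.7.255) does not contain 159.235.13.128
  159.235.0.0/21 (159.235.0.0 - 159.235.7.255) does not contain 159.235.13.128
  159.171.0.0/18 (159.171.0.0 - 159.171.63.255) does not contain 159.235.13.128
Longest matching prefix is /15 -> interface port11.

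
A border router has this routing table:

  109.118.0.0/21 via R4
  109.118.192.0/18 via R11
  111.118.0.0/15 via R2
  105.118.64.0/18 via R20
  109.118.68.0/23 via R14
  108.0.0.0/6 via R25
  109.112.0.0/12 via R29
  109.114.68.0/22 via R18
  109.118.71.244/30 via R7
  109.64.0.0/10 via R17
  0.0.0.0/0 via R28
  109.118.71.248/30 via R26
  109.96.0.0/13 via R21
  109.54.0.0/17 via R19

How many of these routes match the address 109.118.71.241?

4

Prefixes containing 109.118.71.241:
  0.0.0.0/0 (default, matches everything)
  108.0.0.0/6 (108.0.0.0 - 111.255.255.255)
  109.64.0.0/10 (109.64.0.0 - 109.127.255.255)
  109.112.0.0/12 (109.112.0.0 - 109.127.255.255)
Total matching entries: 4.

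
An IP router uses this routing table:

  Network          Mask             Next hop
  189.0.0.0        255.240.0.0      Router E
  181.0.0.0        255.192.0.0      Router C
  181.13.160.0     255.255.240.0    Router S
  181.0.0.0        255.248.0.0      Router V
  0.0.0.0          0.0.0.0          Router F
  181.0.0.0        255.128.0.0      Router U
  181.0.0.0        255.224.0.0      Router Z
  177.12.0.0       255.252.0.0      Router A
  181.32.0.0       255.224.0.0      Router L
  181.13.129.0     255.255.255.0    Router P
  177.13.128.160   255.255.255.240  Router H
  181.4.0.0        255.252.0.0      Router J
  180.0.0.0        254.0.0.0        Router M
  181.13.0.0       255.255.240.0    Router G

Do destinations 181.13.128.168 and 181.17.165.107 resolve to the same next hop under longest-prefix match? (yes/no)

181.13.128.168: longest match 181.0.0.0/11 -> Router Z
181.17.165.107: longest match 181.0.0.0/11 -> Router Z

yes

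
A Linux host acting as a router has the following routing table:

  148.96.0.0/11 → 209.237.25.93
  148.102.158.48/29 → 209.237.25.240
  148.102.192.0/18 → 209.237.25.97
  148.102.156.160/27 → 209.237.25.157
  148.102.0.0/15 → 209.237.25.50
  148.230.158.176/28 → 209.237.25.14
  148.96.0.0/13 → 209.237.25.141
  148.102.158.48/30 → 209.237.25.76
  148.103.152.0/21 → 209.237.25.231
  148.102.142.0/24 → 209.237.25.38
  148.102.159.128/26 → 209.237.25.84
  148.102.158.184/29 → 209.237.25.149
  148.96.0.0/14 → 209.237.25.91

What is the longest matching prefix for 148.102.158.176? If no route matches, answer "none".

148.102.0.0/15

Entries matching 148.102.158.176:
  148.96.0.0/11 (148.96.0.0 - 148.127.255.255)
  148.96.0.0/13 (148.96.0.0 - 148.103.255.255)
  148.102.0.0/15 (148.102.0.0 - 148.103.255.255)
Most specific is 148.102.0.0/15.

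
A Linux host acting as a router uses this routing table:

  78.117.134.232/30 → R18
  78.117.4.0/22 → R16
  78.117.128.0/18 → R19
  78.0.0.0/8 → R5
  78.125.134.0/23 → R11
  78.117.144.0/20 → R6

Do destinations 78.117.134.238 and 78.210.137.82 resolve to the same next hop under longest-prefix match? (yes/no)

no

78.117.134.238: longest match 78.117.128.0/18 -> R19
78.210.137.82: longest match 78.0.0.0/8 -> R5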